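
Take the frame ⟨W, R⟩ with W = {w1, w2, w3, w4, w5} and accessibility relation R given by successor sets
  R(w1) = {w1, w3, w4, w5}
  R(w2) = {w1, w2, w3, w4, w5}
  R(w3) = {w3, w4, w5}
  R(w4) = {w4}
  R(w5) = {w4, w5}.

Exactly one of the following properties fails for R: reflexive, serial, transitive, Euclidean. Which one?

Reflexive: yes — every world is R-related to itself.
Serial: yes — every world has a successor (e.g. w1 R w1).
Transitive: yes — every two-step R-path is closed by a direct edge.
Euclidean: no — w1 R w4 and w1 R w3, but not w4 R w3.
Only Euclidean fails.

Euclidean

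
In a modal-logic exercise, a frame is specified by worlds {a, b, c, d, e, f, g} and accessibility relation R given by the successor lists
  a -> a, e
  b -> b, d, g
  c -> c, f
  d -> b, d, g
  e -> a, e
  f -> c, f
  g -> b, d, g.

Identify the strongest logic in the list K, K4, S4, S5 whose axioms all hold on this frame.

S5

Transitive (axiom 4): yes — every two-step R-path is closed by a direct edge.
Reflexive (axiom T): yes — every world is R-related to itself.
Euclidean (axiom 5): yes — any two successors of a common world are R-related.
So F validates K, K4, S4, S5. The strongest is S5.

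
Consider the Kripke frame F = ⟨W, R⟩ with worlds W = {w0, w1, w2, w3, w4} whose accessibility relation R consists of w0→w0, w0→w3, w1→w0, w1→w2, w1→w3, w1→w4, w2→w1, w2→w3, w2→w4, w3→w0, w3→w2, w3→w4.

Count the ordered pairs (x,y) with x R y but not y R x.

Enumerating: (w1,w0), (w1,w3), (w1,w4), (w2,w4), (w3,w4).

5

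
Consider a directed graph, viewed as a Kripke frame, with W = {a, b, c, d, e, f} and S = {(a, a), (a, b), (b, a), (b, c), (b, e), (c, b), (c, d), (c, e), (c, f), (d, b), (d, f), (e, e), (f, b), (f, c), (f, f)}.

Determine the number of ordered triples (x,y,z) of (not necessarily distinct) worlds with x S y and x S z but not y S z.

22

Enumerating: (a,b,b), (b,a,c), (b,a,e), (b,c,a), (b,c,c), (b,e,a), (b,e,c), (c,b,b), (c,b,d), (c,b,f), (c,d,d), (c,d,e), … and 10 more.
Total: 22.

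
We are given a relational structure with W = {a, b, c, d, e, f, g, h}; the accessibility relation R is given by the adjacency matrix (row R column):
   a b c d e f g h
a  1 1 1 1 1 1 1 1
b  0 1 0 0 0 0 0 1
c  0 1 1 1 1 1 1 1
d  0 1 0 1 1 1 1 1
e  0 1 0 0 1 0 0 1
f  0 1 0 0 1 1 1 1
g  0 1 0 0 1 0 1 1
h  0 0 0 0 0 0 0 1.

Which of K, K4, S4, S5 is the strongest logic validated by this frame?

S4

Transitive (axiom 4): yes — every two-step R-path is closed by a direct edge.
Reflexive (axiom T): yes — every world is R-related to itself.
Euclidean (axiom 5): no — a R b and a R c, but not b R c.
So F validates K, K4, S4; S5 would additionally require R to be Euclidean. The strongest is S4.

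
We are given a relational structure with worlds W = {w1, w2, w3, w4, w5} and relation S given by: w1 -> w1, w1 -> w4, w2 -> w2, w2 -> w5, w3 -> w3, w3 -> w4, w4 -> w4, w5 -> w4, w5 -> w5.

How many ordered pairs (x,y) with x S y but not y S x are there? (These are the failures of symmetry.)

4

Enumerating: (w1,w4), (w2,w5), (w3,w4), (w5,w4).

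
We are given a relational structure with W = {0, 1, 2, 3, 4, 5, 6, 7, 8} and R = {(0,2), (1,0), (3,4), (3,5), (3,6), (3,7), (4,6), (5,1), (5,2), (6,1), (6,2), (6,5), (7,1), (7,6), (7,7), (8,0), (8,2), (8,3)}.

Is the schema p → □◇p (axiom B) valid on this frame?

No

Axiom B corresponds to the accessibility relation being symmetric.
Symmetric: no — 0 R 2 but not 2 R 0.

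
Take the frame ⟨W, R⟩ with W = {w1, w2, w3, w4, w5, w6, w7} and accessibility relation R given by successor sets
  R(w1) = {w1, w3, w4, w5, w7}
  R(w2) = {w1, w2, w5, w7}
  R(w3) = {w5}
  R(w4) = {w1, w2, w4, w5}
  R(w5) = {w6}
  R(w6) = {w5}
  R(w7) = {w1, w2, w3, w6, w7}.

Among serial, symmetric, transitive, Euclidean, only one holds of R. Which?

Serial: yes — every world has a successor (e.g. w1 R w1).
Symmetric: no — w1 R w3 but not w3 R w1.
Transitive: no — w1 R w4 and w4 R w2, but not w1 R w2.
Euclidean: no — w1 R w3 and w1 R w4, but not w3 R w4.
Only serial holds.

serial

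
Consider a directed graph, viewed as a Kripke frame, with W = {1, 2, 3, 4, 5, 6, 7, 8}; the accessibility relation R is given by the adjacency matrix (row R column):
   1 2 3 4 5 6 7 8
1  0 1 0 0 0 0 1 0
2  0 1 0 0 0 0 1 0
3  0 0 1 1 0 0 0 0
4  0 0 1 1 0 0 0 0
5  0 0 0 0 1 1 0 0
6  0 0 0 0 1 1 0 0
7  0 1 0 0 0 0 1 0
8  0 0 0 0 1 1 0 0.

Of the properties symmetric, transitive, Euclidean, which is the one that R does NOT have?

symmetric

Symmetric: no — 1 R 2 but not 2 R 1.
Transitive: yes — every two-step R-path is closed by a direct edge.
Euclidean: yes — any two successors of a common world are R-related.
Only symmetric fails.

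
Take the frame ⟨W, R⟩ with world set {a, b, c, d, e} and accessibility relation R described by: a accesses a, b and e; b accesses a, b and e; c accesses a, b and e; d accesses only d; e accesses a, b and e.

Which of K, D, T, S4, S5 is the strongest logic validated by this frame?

D

Serial (axiom D): yes — every world has a successor (e.g. a R a).
Reflexive (axiom T): no — c is not related to itself.
Transitive (axiom 4): yes — every two-step R-path is closed by a direct edge.
Euclidean (axiom 5): yes — any two successors of a common world are R-related.
So F validates K, D; T would additionally require R to be reflexive. The strongest is D.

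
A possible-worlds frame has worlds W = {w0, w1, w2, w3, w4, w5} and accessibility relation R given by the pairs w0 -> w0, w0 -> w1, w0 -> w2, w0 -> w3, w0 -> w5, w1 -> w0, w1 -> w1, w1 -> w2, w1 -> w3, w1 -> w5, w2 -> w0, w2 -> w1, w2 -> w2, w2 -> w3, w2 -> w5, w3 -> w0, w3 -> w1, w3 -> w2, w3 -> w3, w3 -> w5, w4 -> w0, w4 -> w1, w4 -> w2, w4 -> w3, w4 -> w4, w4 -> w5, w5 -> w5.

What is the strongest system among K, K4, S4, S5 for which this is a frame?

S4

Transitive (axiom 4): yes — every two-step R-path is closed by a direct edge.
Reflexive (axiom T): yes — every world is R-related to itself.
Euclidean (axiom 5): no — w0 R w5 and w0 R w1, but not w5 R w1.
So F validates K, K4, S4; S5 would additionally require R to be Euclidean. The strongest is S4.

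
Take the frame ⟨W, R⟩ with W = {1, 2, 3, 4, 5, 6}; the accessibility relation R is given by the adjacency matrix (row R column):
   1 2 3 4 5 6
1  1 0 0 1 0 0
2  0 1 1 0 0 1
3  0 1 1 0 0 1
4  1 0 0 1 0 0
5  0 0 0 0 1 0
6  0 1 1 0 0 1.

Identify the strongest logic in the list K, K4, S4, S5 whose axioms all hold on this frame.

Transitive (axiom 4): yes — every two-step R-path is closed by a direct edge.
Reflexive (axiom T): yes — every world is R-related to itself.
Euclidean (axiom 5): yes — any two successors of a common world are R-related.
So F validates K, K4, S4, S5. The strongest is S5.

S5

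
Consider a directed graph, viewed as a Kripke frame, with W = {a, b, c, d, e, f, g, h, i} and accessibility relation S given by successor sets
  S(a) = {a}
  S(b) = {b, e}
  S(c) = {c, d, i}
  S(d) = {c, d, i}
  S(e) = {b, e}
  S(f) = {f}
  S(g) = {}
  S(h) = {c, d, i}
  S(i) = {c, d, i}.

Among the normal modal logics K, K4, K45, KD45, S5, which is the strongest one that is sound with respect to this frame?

K45

Transitive (axiom 4): yes — every two-step S-path is closed by a direct edge.
Euclidean (axiom 5): yes — any two successors of a common world are S-related.
Serial (axiom D): no — g has no S-successor.
Reflexive (axiom T): no — g is not related to itself.
So F validates K, K4, K45; KD45 would additionally require S to be serial. The strongest is K45.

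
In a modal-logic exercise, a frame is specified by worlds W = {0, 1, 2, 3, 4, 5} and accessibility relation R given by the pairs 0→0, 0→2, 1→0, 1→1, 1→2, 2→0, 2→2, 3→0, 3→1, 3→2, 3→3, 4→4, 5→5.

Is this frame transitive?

Yes

Transitive: yes — every two-step R-path is closed by a direct edge.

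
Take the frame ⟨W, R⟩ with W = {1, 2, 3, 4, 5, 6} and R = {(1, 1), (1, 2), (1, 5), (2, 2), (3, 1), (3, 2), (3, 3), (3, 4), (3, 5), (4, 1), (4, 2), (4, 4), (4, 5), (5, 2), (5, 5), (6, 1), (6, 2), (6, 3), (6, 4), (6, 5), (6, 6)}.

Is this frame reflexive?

Yes

Reflexive: yes — every world is R-related to itself.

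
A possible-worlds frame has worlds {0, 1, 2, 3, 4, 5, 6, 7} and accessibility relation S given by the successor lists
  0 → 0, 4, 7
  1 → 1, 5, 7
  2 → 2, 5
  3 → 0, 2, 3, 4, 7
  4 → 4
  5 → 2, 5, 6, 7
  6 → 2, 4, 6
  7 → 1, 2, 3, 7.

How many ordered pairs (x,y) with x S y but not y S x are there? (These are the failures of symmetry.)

Enumerating: (0,4), (0,7), (1,5), (3,0), (3,2), (3,4), (5,6), (5,7), (6,2), (6,4), (7,2).

11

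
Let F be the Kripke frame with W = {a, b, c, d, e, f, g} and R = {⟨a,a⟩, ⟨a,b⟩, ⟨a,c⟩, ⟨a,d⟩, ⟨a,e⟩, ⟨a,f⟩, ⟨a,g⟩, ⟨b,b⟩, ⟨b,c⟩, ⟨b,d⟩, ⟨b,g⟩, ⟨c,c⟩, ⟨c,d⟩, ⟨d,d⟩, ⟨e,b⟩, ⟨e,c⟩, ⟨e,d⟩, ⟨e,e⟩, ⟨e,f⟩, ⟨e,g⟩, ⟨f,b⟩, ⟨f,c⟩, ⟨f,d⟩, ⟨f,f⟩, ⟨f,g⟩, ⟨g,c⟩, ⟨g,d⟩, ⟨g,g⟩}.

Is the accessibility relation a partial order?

Yes

Reflexive: yes — every world is R-related to itself.
Transitive: yes — every two-step R-path is closed by a direct edge.
Antisymmetric: yes — no distinct pair is related both ways.
So R is a partial order.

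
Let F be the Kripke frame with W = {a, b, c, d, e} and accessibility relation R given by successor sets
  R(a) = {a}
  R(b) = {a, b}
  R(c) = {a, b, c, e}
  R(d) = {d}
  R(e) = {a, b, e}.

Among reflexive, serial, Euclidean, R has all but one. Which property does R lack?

Reflexive: yes — every world is R-related to itself.
Serial: yes — every world has a successor (e.g. a R a).
Euclidean: no — c R a and c R b, but not a R b.
Only Euclidean fails.

Euclidean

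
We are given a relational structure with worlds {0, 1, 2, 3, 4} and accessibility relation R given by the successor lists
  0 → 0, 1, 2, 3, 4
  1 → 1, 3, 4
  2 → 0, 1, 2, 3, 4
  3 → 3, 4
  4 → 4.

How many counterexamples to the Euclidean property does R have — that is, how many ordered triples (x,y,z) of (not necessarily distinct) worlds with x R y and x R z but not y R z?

Enumerating: (0,1,0), (0,1,2), (0,3,0), (0,3,1), (0,3,2), (0,4,0), (0,4,1), (0,4,2), (0,4,3), (1,3,1), (1,4,1), (1,4,3), … and 10 more.
Total: 22.

22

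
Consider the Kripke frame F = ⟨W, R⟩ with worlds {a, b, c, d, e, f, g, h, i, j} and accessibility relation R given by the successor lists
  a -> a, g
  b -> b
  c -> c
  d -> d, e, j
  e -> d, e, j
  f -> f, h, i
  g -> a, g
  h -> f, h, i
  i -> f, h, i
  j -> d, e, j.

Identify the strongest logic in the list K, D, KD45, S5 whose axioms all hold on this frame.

S5

Serial (axiom D): yes — every world has a successor (e.g. a R a).
Euclidean (axiom 5): yes — any two successors of a common world are R-related.
Transitive (axiom 4): yes — every two-step R-path is closed by a direct edge.
Reflexive (axiom T): yes — every world is R-related to itself.
So F validates K, D, KD45, S5. The strongest is S5.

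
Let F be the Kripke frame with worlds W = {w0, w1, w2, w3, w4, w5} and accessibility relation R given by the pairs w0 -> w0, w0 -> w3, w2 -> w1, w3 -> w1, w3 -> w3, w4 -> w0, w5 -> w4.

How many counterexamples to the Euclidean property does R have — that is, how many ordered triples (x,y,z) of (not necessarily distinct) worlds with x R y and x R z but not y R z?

5

Enumerating: (w0,w3,w0), (w2,w1,w1), (w3,w1,w1), (w3,w1,w3), (w5,w4,w4).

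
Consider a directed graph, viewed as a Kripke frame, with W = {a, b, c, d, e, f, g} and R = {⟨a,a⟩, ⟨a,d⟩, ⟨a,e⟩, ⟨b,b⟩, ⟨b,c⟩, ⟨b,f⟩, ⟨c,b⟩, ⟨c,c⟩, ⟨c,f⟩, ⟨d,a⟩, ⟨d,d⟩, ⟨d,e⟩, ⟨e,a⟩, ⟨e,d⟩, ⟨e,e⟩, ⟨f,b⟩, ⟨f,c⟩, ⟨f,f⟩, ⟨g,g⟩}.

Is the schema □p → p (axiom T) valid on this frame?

By correspondence theory, T is valid on a frame iff R is reflexive.
Reflexive: yes — every world is R-related to itself.

Yes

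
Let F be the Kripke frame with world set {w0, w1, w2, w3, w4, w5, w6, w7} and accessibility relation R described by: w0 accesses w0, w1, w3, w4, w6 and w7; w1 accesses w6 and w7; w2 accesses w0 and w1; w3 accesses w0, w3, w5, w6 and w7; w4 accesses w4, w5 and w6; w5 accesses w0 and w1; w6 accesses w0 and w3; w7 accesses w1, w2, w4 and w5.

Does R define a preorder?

Reflexive: no — w1 is not related to itself.
Transitive: no — w0 R w3 and w3 R w5, but not w0 R w5.
So R is not a preorder.

No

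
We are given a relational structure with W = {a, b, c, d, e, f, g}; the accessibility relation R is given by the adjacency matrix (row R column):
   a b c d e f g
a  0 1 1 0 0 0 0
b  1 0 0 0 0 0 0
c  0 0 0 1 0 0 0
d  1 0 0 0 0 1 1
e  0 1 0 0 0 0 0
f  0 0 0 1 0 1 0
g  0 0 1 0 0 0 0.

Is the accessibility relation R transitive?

Transitive: no — a R c and c R d, but not a R d.

No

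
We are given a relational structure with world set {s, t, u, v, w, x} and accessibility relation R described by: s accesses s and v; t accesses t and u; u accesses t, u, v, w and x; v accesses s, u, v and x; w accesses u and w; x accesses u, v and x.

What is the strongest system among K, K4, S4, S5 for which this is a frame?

Transitive (axiom 4): no — s R v and v R u, but not s R u.
Reflexive (axiom T): yes — every world is R-related to itself.
Euclidean (axiom 5): no — u R t and u R v, but not t R v.
So F validates K; K4 would additionally require R to be transitive. The strongest is K.

K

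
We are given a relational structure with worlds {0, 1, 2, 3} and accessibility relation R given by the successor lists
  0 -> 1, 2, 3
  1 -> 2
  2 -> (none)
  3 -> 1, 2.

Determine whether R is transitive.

Yes

Transitive: yes — every two-step R-path is closed by a direct edge.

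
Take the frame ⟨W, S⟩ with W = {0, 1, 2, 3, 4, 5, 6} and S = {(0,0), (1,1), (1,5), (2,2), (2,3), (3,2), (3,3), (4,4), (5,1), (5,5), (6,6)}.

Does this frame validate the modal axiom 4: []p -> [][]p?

Yes

By correspondence theory, 4 is valid on a frame iff S is transitive.
Transitive: yes — every two-step S-path is closed by a direct edge.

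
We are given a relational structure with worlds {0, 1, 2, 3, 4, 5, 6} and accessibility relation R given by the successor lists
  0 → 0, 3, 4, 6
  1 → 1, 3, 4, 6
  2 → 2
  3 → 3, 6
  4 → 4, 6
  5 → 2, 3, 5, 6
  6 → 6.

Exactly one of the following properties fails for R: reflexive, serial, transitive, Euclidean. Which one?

Euclidean

Reflexive: yes — every world is R-related to itself.
Serial: yes — every world has a successor (e.g. 0 R 0).
Transitive: yes — every two-step R-path is closed by a direct edge.
Euclidean: no — 0 R 3 and 0 R 4, but not 3 R 4.
Only Euclidean fails.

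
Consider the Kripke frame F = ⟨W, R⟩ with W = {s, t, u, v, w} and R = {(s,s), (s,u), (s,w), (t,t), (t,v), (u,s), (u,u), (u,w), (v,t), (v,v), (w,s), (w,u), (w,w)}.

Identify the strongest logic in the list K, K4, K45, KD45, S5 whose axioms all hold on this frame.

S5

Transitive (axiom 4): yes — every two-step R-path is closed by a direct edge.
Euclidean (axiom 5): yes — any two successors of a common world are R-related.
Serial (axiom D): yes — every world has a successor (e.g. s R s).
Reflexive (axiom T): yes — every world is R-related to itself.
So F validates K, K4, K45, KD45, S5. The strongest is S5.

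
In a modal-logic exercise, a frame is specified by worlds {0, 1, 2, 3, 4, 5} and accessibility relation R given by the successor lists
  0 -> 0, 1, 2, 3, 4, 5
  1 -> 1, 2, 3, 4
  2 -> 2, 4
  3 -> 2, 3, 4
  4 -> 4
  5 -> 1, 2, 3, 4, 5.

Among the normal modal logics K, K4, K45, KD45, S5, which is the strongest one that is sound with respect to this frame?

Transitive (axiom 4): yes — every two-step R-path is closed by a direct edge.
Euclidean (axiom 5): no — 0 R 1 and 0 R 5, but not 1 R 5.
Serial (axiom D): yes — every world has a successor (e.g. 0 R 0).
Reflexive (axiom T): yes — every world is R-related to itself.
So F validates K, K4; K45 would additionally require R to be Euclidean. The strongest is K4.

K4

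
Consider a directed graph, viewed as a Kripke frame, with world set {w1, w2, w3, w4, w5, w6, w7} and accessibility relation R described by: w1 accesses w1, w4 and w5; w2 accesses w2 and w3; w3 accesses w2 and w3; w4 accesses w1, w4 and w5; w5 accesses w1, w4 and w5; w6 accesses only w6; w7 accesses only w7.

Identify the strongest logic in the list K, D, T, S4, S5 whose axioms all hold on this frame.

Serial (axiom D): yes — every world has a successor (e.g. w1 R w1).
Reflexive (axiom T): yes — every world is R-related to itself.
Transitive (axiom 4): yes — every two-step R-path is closed by a direct edge.
Euclidean (axiom 5): yes — any two successors of a common world are R-related.
So F validates K, D, T, S4, S5. The strongest is S5.

S5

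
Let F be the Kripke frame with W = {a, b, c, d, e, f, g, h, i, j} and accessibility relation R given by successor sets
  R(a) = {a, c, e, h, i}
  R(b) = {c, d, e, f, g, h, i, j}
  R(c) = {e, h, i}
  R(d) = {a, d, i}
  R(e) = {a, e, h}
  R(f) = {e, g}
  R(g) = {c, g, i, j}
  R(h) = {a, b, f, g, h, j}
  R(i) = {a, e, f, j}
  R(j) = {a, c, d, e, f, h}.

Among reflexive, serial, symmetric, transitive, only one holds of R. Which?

Reflexive: no — b is not related to itself.
Serial: yes — every world has a successor (e.g. a R a).
Symmetric: no — a R c but not c R a.
Transitive: no — a R h and h R b, but not a R b.
Only serial holds.

serial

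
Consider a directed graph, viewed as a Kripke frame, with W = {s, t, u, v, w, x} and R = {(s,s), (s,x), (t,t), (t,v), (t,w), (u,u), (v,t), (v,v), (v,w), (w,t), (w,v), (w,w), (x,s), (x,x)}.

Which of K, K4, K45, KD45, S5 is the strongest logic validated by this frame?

S5

Transitive (axiom 4): yes — every two-step R-path is closed by a direct edge.
Euclidean (axiom 5): yes — any two successors of a common world are R-related.
Serial (axiom D): yes — every world has a successor (e.g. s R s).
Reflexive (axiom T): yes — every world is R-related to itself.
So F validates K, K4, K45, KD45, S5. The strongest is S5.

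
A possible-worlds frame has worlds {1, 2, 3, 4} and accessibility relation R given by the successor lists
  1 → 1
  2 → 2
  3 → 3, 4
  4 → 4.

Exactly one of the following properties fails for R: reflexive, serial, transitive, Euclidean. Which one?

Reflexive: yes — every world is R-related to itself.
Serial: yes — every world has a successor (e.g. 1 R 1).
Transitive: yes — every two-step R-path is closed by a direct edge.
Euclidean: no — 3 R 4 and 3 R 3, but not 4 R 3.
Only Euclidean fails.

Euclidean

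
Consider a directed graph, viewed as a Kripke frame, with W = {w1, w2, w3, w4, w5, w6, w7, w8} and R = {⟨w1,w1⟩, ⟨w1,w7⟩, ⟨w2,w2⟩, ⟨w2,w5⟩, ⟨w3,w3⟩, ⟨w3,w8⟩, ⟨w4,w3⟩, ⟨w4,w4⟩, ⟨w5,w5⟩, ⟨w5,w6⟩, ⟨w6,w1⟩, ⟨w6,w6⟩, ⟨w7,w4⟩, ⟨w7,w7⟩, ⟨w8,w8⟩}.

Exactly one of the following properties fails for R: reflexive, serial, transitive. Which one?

transitive

Reflexive: yes — every world is R-related to itself.
Serial: yes — every world has a successor (e.g. w1 R w1).
Transitive: no — w1 R w7 and w7 R w4, but not w1 R w4.
Only transitive fails.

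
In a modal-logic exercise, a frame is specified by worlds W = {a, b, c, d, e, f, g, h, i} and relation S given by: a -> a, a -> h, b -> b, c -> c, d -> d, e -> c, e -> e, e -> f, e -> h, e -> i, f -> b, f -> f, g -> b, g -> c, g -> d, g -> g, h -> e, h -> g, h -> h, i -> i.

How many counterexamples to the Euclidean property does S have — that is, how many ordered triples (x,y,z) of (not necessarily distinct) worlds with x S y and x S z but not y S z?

29

Enumerating: (a,h,a), (e,c,e), (e,c,f), (e,c,h), (e,c,i), (e,f,c), (e,f,e), (e,f,h), (e,f,i), (e,h,c), (e,h,f), (e,h,i), … and 17 more.
Total: 29.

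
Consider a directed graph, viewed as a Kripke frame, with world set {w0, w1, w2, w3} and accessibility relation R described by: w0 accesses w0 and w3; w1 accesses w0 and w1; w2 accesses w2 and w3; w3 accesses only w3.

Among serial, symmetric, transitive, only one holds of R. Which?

Serial: yes — every world has a successor (e.g. w0 R w0).
Symmetric: no — w0 R w3 but not w3 R w0.
Transitive: no — w1 R w0 and w0 R w3, but not w1 R w3.
Only serial holds.

serial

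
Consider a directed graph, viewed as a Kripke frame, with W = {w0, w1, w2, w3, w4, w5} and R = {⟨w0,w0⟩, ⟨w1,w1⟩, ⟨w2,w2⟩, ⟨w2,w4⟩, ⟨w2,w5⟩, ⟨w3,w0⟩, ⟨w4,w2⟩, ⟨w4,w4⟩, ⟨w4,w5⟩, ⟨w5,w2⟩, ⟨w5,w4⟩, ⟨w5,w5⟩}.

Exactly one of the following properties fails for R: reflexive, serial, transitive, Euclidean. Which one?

reflexive

Reflexive: no — w3 is not related to itself.
Serial: yes — every world has a successor (e.g. w0 R w0).
Transitive: yes — every two-step R-path is closed by a direct edge.
Euclidean: yes — any two successors of a common world are R-related.
Only reflexive fails.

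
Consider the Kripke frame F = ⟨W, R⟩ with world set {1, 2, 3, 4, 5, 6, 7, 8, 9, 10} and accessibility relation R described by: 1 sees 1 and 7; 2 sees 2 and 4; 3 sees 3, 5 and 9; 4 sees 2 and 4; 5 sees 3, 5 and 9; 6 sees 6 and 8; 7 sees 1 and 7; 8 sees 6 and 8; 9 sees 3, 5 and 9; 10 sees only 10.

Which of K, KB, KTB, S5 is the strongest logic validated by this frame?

Symmetric (axiom B): yes — every pair in R has its reverse in R.
Reflexive (axiom T): yes — every world is R-related to itself.
Euclidean (axiom 5): yes — any two successors of a common world are R-related.
So F validates K, KB, KTB, S5. The strongest is S5.

S5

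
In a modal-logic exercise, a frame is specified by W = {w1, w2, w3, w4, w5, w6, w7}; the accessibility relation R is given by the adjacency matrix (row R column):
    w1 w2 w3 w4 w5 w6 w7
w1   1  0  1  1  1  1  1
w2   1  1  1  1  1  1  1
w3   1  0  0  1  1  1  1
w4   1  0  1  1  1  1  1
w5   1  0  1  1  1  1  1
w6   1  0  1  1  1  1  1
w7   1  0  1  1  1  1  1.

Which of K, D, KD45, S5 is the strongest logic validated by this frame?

Serial (axiom D): yes — every world has a successor (e.g. w1 R w1).
Euclidean (axiom 5): no — w1 R w3 and w1 R w3, but not w3 R w3.
Transitive (axiom 4): no — w3 R w1 and w1 R w3, but not w3 R w3.
Reflexive (axiom T): no — w3 is not related to itself.
So F validates K, D; KD45 would additionally require R to be Euclidean and transitive. The strongest is D.

D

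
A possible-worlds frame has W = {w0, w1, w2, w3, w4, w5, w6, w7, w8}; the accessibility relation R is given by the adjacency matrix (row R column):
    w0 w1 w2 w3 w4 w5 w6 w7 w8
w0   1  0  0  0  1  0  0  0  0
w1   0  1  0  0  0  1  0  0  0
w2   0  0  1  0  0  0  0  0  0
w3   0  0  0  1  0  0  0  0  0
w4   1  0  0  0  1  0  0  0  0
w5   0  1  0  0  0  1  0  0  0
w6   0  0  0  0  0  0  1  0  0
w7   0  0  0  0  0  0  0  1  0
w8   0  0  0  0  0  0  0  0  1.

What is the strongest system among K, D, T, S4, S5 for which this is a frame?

S5

Serial (axiom D): yes — every world has a successor (e.g. w0 R w0).
Reflexive (axiom T): yes — every world is R-related to itself.
Transitive (axiom 4): yes — every two-step R-path is closed by a direct edge.
Euclidean (axiom 5): yes — any two successors of a common world are R-related.
So F validates K, D, T, S4, S5. The strongest is S5.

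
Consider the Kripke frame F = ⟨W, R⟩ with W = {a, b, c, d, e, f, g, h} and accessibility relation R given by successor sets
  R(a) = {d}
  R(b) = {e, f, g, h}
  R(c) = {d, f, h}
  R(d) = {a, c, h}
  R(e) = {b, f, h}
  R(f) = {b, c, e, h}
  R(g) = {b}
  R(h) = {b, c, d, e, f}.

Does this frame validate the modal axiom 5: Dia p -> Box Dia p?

No

By correspondence theory, 5 is valid on a frame iff R is Euclidean.
Euclidean: no — b R e and b R g, but not e R g.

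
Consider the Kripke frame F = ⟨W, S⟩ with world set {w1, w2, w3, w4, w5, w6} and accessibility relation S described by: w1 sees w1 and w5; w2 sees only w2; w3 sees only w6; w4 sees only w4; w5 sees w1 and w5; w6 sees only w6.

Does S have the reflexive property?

No

Reflexive: no — w3 is not related to itself.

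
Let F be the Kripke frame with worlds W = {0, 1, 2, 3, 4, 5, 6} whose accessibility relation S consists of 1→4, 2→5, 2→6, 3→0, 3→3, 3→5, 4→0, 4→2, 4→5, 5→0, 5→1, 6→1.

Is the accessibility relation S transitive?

No

Transitive: no — 1 S 4 and 4 S 0, but not 1 S 0.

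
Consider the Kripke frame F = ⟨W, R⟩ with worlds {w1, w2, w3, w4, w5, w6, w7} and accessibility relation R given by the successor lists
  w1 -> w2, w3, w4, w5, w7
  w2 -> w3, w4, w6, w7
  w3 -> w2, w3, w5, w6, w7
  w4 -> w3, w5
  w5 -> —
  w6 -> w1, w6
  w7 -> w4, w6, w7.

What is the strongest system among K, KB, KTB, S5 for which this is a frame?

Symmetric (axiom B): no — w1 R w2 but not w2 R w1.
Reflexive (axiom T): no — w1 is not related to itself.
Euclidean (axiom 5): no — w1 R w2 and w1 R w5, but not w2 R w5.
So F validates K; KB would additionally require R to be symmetric. The strongest is K.

K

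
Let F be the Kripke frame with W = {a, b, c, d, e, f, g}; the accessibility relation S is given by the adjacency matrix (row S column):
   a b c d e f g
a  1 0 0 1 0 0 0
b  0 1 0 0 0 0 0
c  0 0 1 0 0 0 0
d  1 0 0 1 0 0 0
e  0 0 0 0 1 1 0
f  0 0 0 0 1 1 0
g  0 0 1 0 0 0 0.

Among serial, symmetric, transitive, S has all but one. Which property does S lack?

Serial: yes — every world has a successor (e.g. a S a).
Symmetric: no — g S c but not c S g.
Transitive: yes — every two-step S-path is closed by a direct edge.
Only symmetric fails.

symmetric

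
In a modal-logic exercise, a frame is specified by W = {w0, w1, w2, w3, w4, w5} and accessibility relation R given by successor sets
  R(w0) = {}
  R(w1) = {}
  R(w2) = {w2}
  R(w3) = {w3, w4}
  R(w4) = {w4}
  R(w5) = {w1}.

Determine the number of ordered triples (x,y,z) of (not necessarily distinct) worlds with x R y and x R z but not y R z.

Enumerating: (w3,w4,w3), (w5,w1,w1).

2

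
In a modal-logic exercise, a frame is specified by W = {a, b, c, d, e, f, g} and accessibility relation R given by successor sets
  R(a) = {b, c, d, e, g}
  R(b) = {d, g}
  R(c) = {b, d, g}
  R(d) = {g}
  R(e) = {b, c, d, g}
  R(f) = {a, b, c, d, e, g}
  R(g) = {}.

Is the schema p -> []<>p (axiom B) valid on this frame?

No

The schema B characterises exactly the symmetric frames.
Symmetric: no — a R b but not b R a.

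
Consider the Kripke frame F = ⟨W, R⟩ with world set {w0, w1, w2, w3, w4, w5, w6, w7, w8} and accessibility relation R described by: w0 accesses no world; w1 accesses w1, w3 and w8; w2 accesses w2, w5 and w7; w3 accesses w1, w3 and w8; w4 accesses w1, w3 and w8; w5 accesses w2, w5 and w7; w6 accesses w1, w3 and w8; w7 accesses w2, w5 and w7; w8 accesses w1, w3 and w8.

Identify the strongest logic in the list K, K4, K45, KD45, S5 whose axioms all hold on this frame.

K45

Transitive (axiom 4): yes — every two-step R-path is closed by a direct edge.
Euclidean (axiom 5): yes — any two successors of a common world are R-related.
Serial (axiom D): no — w0 has no R-successor.
Reflexive (axiom T): no — w0 is not related to itself.
So F validates K, K4, K45; KD45 would additionally require R to be serial. The strongest is K45.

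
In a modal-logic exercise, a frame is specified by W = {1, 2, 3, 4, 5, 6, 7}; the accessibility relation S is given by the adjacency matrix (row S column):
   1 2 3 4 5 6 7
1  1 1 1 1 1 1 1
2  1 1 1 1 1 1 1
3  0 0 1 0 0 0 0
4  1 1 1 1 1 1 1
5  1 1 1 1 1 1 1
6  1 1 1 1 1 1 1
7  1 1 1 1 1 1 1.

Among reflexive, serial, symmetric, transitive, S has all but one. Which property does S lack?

symmetric

Reflexive: yes — every world is S-related to itself.
Serial: yes — every world has a successor (e.g. 1 S 1).
Symmetric: no — 1 S 3 but not 3 S 1.
Transitive: yes — every two-step S-path is closed by a direct edge.
Only symmetric fails.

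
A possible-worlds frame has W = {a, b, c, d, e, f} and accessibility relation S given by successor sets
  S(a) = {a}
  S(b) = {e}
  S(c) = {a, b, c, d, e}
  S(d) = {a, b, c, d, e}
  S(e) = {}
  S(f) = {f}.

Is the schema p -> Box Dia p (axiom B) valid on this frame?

No

The schema B characterises exactly the symmetric frames.
Symmetric: no — b S e but not e S b.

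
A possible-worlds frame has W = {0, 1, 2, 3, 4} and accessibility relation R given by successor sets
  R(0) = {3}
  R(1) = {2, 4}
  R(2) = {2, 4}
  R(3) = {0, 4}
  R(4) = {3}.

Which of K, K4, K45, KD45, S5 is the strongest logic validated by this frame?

Transitive (axiom 4): no — 0 R 3 and 3 R 4, but not 0 R 4.
Euclidean (axiom 5): no — 1 R 4 and 1 R 2, but not 4 R 2.
Serial (axiom D): yes — every world has a successor (e.g. 0 R 3).
Reflexive (axiom T): no — 0 is not related to itself.
So F validates K; K4 would additionally require R to be transitive. The strongest is K.

K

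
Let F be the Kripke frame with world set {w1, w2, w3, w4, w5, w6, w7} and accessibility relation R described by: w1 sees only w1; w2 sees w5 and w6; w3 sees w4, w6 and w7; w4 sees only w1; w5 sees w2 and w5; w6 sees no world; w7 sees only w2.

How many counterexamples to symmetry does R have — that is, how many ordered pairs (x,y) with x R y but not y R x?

Enumerating: (w2,w6), (w3,w4), (w3,w6), (w3,w7), (w4,w1), (w7,w2).

6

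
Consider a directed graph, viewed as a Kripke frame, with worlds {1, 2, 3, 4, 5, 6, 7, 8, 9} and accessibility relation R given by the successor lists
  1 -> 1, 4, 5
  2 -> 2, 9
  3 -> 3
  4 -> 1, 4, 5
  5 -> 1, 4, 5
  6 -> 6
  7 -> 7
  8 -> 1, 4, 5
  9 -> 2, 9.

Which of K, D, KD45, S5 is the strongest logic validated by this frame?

KD45

Serial (axiom D): yes — every world has a successor (e.g. 1 R 1).
Euclidean (axiom 5): yes — any two successors of a common world are R-related.
Transitive (axiom 4): yes — every two-step R-path is closed by a direct edge.
Reflexive (axiom T): no — 8 is not related to itself.
So F validates K, D, KD45; S5 would additionally require R to be reflexive. The strongest is KD45.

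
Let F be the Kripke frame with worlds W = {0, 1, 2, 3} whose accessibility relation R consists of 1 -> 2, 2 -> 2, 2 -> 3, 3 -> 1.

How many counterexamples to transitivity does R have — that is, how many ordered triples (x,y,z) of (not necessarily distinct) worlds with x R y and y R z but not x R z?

Enumerating: (1,2,3), (2,3,1), (3,1,2).

3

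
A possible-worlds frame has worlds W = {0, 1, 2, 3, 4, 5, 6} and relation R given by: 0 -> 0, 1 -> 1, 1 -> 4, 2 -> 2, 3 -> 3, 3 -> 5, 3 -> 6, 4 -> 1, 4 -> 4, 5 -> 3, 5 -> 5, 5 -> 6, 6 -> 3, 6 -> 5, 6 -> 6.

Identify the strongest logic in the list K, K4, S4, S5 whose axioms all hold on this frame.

S5

Transitive (axiom 4): yes — every two-step R-path is closed by a direct edge.
Reflexive (axiom T): yes — every world is R-related to itself.
Euclidean (axiom 5): yes — any two successors of a common world are R-related.
So F validates K, K4, S4, S5. The strongest is S5.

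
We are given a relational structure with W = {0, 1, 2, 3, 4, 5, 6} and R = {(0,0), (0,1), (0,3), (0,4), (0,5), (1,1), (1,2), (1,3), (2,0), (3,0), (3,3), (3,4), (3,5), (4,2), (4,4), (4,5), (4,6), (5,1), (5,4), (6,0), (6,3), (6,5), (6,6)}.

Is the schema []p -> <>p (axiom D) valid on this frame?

Yes

Axiom D corresponds to the accessibility relation being serial.
Serial: yes — every world has a successor (e.g. 0 R 0).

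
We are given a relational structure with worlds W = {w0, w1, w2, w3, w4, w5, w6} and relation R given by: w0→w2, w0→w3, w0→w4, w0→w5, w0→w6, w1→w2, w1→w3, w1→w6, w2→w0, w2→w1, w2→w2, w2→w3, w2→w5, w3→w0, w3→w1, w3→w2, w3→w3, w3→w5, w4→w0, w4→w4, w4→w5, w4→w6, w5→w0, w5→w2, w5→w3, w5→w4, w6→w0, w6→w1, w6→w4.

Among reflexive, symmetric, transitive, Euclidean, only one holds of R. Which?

Reflexive: no — w0 is not related to itself.
Symmetric: yes — every pair in R has its reverse in R.
Transitive: no — w0 R w2 and w2 R w1, but not w0 R w1.
Euclidean: no — w0 R w2 and w0 R w4, but not w2 R w4.
Only symmetric holds.

symmetric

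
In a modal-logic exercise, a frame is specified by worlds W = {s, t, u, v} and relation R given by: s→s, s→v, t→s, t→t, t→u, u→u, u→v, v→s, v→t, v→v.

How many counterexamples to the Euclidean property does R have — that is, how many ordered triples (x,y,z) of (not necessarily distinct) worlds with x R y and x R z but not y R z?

Enumerating: (t,s,t), (t,s,u), (t,u,s), (t,u,t), (u,v,u), (v,s,t), (v,t,v).

7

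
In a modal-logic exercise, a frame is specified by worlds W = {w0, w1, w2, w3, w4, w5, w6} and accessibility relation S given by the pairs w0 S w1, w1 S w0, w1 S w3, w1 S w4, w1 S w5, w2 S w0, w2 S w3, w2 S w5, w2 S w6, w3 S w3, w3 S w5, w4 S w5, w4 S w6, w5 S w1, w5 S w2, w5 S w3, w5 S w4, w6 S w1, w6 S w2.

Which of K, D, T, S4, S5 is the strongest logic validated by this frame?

Serial (axiom D): yes — every world has a successor (e.g. w0 S w1).
Reflexive (axiom T): no — w0 is not related to itself.
Transitive (axiom 4): no — w0 S w1 and w1 S w3, but not w0 S w3.
Euclidean (axiom 5): no — w1 S w0 and w1 S w3, but not w0 S w3.
So F validates K, D; T would additionally require S to be reflexive. The strongest is D.

D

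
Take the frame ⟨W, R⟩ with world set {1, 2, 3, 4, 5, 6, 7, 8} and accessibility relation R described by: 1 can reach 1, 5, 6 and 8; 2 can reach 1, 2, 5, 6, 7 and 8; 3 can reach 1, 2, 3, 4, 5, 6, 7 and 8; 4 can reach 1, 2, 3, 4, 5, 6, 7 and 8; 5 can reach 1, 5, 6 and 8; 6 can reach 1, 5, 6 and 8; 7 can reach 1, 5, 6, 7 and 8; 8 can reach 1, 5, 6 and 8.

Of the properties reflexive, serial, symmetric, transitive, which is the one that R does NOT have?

symmetric

Reflexive: yes — every world is R-related to itself.
Serial: yes — every world has a successor (e.g. 1 R 1).
Symmetric: no — 2 R 1 but not 1 R 2.
Transitive: yes — every two-step R-path is closed by a direct edge.
Only symmetric fails.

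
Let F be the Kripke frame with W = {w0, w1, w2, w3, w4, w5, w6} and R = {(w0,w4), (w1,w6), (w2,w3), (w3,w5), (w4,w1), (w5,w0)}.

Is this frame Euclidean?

No

Euclidean: no — w0 R w4 and w0 R w4, but not w4 R w4.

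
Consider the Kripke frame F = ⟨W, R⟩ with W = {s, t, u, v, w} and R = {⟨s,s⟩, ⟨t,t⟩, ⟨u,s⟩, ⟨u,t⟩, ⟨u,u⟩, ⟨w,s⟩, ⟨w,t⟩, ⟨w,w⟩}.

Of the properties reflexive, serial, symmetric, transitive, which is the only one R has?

transitive

Reflexive: no — v is not related to itself.
Serial: no — v has no R-successor.
Symmetric: no — u R s but not s R u.
Transitive: yes — every two-step R-path is closed by a direct edge.
Only transitive holds.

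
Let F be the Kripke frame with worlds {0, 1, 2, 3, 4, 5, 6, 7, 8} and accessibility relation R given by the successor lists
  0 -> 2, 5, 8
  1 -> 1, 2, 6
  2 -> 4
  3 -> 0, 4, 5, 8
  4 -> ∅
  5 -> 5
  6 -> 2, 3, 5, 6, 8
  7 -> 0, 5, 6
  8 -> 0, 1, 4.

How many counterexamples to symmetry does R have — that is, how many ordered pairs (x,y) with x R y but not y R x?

Enumerating: (0,2), (0,5), (1,2), (1,6), (2,4), (3,0), (3,4), (3,5), (3,8), (6,2), (6,3), (6,5), (6,8), (7,0), (7,5), (7,6), (8,1), (8,4).

18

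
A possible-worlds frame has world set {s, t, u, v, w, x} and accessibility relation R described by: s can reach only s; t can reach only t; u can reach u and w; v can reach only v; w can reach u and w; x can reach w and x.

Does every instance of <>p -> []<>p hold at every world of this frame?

Axiom 5 corresponds to the accessibility relation being Euclidean.
Euclidean: no — x R w and x R x, but not w R x.

No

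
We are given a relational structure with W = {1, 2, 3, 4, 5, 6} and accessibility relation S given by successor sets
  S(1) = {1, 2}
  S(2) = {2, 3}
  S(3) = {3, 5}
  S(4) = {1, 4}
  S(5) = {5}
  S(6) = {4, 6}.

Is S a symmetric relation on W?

No

Symmetric: no — 1 S 2 but not 2 S 1.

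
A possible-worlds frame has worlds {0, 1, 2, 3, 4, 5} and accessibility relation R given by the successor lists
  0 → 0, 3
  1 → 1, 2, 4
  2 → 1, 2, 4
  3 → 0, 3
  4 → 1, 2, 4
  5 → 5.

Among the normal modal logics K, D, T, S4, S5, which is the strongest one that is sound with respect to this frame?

Serial (axiom D): yes — every world has a successor (e.g. 0 R 0).
Reflexive (axiom T): yes — every world is R-related to itself.
Transitive (axiom 4): yes — every two-step R-path is closed by a direct edge.
Euclidean (axiom 5): yes — any two successors of a common world are R-related.
So F validates K, D, T, S4, S5. The strongest is S5.

S5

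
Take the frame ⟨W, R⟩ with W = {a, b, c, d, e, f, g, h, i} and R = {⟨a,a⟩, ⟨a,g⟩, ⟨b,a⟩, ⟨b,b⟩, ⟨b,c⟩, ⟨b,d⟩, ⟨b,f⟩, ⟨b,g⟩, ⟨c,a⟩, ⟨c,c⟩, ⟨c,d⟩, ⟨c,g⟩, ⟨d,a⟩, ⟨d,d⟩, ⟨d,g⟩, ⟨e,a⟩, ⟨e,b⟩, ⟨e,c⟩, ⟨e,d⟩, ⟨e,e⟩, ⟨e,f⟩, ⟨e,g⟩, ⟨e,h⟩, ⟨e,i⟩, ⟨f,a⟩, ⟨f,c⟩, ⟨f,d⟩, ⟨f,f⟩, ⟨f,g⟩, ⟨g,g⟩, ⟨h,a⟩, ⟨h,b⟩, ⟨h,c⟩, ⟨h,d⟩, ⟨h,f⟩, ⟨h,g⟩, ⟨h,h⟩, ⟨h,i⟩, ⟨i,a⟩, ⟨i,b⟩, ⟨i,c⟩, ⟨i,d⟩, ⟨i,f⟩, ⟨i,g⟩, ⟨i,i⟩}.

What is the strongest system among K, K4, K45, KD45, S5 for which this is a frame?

K4

Transitive (axiom 4): yes — every two-step R-path is closed by a direct edge.
Euclidean (axiom 5): no — b R a and b R c, but not a R c.
Serial (axiom D): yes — every world has a successor (e.g. a R a).
Reflexive (axiom T): yes — every world is R-related to itself.
So F validates K, K4; K45 would additionally require R to be Euclidean. The strongest is K4.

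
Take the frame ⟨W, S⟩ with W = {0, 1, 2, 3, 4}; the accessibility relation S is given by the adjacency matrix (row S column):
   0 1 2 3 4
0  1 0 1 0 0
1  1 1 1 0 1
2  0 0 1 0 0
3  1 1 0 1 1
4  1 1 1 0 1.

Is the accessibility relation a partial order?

Reflexive: yes — every world is S-related to itself.
Transitive: no — 3 S 0 and 0 S 2, but not 3 S 2.
Antisymmetric: no — 1 S 4 and 4 S 1 with 1 ≠ 4.
So S is not a partial order.

No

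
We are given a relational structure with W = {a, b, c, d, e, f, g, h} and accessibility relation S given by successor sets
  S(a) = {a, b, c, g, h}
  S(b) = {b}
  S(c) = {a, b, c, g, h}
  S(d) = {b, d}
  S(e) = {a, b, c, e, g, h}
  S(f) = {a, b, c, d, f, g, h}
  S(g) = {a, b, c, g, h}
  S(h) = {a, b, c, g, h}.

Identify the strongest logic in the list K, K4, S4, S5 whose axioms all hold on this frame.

Transitive (axiom 4): yes — every two-step S-path is closed by a direct edge.
Reflexive (axiom T): yes — every world is S-related to itself.
Euclidean (axiom 5): no — a S b and a S c, but not b S c.
So F validates K, K4, S4; S5 would additionally require S to be Euclidean. The strongest is S4.

S4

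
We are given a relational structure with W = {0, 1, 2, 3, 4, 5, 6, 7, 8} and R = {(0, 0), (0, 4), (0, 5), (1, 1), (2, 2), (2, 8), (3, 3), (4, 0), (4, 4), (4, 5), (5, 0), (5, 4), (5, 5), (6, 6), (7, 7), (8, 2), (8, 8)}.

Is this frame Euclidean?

Yes

Euclidean: yes — any two successors of a common world are R-related.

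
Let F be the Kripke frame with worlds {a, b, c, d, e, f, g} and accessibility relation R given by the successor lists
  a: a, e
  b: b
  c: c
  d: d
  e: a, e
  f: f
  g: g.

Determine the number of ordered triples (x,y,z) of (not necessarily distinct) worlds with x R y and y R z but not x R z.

R is transitive; there are no such tuples.

0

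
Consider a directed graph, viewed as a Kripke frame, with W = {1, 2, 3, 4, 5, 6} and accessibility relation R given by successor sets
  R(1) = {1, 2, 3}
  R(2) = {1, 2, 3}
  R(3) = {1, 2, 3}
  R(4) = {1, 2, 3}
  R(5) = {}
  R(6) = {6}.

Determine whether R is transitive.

Yes

Transitive: yes — every two-step R-path is closed by a direct edge.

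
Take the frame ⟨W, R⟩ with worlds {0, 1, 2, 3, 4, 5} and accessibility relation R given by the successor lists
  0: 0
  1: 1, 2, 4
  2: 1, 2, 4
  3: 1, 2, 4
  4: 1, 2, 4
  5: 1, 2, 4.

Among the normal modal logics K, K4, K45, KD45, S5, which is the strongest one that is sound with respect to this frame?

Transitive (axiom 4): yes — every two-step R-path is closed by a direct edge.
Euclidean (axiom 5): yes — any two successors of a common world are R-related.
Serial (axiom D): yes — every world has a successor (e.g. 0 R 0).
Reflexive (axiom T): no — 3 is not related to itself.
So F validates K, K4, K45, KD45; S5 would additionally require R to be reflexive. The strongest is KD45.

KD45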